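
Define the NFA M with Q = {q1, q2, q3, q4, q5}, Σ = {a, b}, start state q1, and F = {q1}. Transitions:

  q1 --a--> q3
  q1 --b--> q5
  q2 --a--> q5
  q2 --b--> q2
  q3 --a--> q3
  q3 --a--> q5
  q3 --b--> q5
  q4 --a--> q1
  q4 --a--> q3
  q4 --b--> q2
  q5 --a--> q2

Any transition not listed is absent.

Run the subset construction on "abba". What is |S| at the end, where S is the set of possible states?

0

Start in {q1}.
Read 'a': q1→{q3}; now {q3}.
Read 'b': q3→{q5}; now {q5}.
Read 'b': q5→∅; now ∅.
The set is empty and remains empty for the remaining 1 symbol.
That set has 0 states.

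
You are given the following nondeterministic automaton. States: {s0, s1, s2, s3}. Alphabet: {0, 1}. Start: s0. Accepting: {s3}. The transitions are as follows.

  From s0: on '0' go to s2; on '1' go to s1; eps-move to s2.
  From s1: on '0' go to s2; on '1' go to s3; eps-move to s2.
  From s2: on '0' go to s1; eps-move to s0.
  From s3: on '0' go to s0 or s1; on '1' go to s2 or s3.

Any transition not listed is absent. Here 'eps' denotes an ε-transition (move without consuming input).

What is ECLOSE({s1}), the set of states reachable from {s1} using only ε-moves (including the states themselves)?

{s0, s1, s2}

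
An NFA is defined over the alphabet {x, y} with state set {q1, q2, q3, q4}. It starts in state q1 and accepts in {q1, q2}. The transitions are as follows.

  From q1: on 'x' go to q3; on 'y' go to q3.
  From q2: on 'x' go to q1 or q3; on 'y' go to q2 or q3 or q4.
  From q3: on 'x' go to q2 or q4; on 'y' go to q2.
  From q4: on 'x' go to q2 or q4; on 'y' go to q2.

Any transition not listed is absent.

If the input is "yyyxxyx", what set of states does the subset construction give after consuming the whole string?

Start in {q1}.
Read 'y': q1→{q3}; now {q3}.
Read 'y': q3→{q2}; now {q2}.
Read 'y': q2→{q2, q3, q4}; now {q2, q3, q4}.
Read 'x': q2→{q1, q3}, q3→{q2, q4}, q4→{q2, q4}; now {q1, q2, q3, q4}.
Read 'x': q1→{q3}, q2→{q1, q3}, q3→{q2, q4}, q4→{q2, q4}; now {q1, q2, q3, q4}.
Read 'y': q1→{q3}, q2→{q2, q3, q4}, q3→{q2}, q4→{q2}; now {q2, q3, q4}.
Read 'x': q2→{q1, q3}, q3→{q2, q4}, q4→{q2, q4}; now {q1, q2, q3, q4}.

{q1, q2, q3, q4}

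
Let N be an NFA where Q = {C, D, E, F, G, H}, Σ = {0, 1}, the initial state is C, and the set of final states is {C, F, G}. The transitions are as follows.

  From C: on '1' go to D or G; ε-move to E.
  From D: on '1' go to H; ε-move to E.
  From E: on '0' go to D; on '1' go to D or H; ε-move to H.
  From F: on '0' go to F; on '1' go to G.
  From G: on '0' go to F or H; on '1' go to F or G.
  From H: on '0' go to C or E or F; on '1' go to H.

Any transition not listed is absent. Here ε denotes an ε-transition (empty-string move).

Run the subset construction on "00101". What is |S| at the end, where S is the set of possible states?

Start: ε-closure({C}) = {C, E, H}.
Read '0': {C, E, H} → {C, D, E, F, H}.
Read '0': {C, D, E, F, H} → {C, D, E, F, H}.
Read '1': {C, D, E, F, H} → {D, E, G, H}.
Read '0': {D, E, G, H} → {C, D, E, F, H}.
Read '1': {C, D, E, F, H} → {D, E, G, H}.
That set has 4 states.

4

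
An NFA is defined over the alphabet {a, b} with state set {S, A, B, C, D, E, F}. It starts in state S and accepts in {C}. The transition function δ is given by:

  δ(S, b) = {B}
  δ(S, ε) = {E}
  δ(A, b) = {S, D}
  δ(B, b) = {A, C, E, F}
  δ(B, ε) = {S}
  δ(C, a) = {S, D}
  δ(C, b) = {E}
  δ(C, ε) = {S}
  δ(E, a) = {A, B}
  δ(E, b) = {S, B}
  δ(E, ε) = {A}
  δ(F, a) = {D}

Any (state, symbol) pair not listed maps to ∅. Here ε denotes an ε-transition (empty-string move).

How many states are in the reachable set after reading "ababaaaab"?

7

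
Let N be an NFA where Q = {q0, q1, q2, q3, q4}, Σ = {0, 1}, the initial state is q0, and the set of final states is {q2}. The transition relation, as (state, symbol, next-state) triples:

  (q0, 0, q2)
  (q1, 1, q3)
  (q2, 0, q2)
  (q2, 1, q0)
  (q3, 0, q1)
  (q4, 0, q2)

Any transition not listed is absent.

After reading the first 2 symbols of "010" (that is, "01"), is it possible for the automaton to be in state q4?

No

Start in {q0}.
Read '0': {q0} → {q2}.
Read '1': {q2} → {q0}.
State q4 is not in {q0}.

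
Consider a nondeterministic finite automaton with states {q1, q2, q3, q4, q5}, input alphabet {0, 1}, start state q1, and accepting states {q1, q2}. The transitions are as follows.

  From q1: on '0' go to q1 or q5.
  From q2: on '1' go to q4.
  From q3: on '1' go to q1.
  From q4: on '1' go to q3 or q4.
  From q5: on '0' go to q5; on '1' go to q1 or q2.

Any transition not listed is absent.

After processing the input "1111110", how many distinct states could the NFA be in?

0

Start in {q1}.
Read '1': {q1} → ∅.
The set is empty and remains empty for the remaining 6 symbols.
That set has 0 states.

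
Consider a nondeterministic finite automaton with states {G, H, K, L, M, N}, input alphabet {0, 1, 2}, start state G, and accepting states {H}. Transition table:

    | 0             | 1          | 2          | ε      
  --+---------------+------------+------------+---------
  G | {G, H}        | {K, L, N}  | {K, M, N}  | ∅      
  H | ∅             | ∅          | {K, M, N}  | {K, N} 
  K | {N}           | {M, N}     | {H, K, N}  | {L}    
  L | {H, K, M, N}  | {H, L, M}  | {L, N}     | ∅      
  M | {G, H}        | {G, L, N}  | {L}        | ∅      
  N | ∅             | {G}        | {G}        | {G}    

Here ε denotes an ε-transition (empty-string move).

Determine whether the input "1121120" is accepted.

Start in {G}.
Read '1': {G} → {G, K, L, N}.
Read '1': {G, K, L, N} → {G, H, K, L, M, N}.
Read '2': {G, H, K, L, M, N} → {G, H, K, L, M, N}.
Read '1': {G, H, K, L, M, N} → {G, H, K, L, M, N}.
Read '1': {G, H, K, L, M, N} → {G, H, K, L, M, N}.
Read '2': {G, H, K, L, M, N} → {G, H, K, L, M, N}.
Read '0': {G, H, K, L, M, N} → {G, H, K, L, M, N}.
The final set {G, H, K, L, M, N} contains the accepting state H.

Yes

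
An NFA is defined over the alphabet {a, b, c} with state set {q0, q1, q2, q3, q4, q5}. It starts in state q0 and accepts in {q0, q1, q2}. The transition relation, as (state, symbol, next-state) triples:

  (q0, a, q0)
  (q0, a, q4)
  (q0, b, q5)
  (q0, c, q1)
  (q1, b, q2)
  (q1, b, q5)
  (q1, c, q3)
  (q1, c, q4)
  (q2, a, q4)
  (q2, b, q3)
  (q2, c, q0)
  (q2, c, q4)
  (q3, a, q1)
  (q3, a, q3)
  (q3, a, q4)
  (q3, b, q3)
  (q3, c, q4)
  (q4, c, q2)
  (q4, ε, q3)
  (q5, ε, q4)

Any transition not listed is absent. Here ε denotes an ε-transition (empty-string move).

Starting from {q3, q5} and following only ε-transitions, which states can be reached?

Begin with {q3, q5}.
ε-move q5 → q4; add q4.

{q3, q4, q5}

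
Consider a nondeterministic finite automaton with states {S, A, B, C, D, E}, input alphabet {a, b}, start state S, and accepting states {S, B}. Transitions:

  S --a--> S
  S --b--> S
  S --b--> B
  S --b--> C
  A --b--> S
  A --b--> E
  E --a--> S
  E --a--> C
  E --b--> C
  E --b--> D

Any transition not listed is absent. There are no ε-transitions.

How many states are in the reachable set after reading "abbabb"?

3

Start in {S}.
Read 'a': {S} → {S}.
Read 'b': {S} → {S, B, C}.
Read 'b': {S, B, C} → {S, B, C}.
Read 'a': {S, B, C} → {S}.
Read 'b': {S} → {S, B, C}.
Read 'b': {S, B, C} → {S, B, C}.
That set has 3 states.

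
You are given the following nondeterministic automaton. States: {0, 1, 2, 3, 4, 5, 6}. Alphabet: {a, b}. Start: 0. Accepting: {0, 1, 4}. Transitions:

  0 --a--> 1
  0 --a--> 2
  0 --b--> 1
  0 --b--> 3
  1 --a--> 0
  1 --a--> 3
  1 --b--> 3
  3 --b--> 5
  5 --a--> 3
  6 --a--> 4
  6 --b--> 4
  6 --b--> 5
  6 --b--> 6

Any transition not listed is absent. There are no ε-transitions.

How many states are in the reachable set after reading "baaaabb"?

1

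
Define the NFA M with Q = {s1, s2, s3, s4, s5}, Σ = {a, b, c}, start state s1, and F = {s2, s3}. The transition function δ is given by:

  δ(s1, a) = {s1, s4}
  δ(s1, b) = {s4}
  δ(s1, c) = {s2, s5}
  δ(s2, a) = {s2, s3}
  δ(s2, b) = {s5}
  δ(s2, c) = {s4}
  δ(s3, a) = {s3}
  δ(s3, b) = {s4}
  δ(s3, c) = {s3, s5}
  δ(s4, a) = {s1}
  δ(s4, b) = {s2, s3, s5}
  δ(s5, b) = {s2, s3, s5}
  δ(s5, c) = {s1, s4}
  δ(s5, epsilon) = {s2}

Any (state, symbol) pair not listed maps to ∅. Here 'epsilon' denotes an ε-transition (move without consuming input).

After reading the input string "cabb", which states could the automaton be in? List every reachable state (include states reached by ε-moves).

{s2, s3, s5}

Start in {s1}.
Read 'c': {s1} → {s2, s5}.
Read 'a': {s2, s5} → {s2, s3}.
Read 'b': {s2, s3} → {s2, s4, s5}.
Read 'b': {s2, s4, s5} → {s2, s3, s5}.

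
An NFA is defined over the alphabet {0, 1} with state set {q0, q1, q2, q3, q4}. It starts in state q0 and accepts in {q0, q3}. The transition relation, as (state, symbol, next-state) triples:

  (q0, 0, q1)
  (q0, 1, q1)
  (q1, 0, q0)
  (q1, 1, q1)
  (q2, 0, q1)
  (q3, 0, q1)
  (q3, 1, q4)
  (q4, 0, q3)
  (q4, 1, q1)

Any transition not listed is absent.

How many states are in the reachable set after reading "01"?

Start in {q0}.
Read '0': q0→{q1}; now {q1}.
Read '1': q1→{q1}; now {q1}.
That set has 1 state.

1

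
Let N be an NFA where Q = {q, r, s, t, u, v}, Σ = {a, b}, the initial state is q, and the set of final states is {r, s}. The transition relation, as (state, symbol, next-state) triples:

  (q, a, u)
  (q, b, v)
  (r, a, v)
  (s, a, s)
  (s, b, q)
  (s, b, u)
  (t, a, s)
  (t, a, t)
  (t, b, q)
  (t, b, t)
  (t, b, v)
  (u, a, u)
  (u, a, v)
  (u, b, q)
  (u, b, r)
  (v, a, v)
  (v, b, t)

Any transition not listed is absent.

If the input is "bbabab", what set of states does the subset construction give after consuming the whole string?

Start in {q}.
Read 'b': q→{v}; now {v}.
Read 'b': v→{t}; now {t}.
Read 'a': t→{s, t}; now {s, t}.
Read 'b': s→{q, u}, t→{q, t, v}; now {q, t, u, v}.
Read 'a': q→{u}, t→{s, t}, u→{u, v}, v→{v}; now {s, t, u, v}.
Read 'b': s→{q, u}, t→{q, t, v}, u→{q, r}, v→{t}; now {q, r, t, u, v}.

{q, r, t, u, v}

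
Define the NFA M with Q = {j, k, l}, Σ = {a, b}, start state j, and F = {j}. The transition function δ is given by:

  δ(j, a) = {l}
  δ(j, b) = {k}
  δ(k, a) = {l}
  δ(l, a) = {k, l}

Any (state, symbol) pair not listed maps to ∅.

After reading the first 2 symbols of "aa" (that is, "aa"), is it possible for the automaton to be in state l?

Yes

Start in {j}.
Read 'a': {j} → {l}.
Read 'a': {l} → {k, l}.
State l is in {k, l}.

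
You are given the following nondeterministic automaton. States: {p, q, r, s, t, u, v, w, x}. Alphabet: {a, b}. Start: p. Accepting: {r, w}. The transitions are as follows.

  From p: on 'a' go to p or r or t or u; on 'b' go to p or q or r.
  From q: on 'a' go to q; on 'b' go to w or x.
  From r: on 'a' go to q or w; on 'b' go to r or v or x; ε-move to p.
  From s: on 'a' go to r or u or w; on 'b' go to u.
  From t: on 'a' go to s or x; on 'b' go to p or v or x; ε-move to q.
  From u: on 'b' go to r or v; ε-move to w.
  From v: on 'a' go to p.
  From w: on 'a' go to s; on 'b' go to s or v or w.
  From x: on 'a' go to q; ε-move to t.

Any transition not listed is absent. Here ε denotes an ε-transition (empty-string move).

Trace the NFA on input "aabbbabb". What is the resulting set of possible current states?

Start in {p}.
Read 'a': {p} → {p, q, r, t, u, w}.
Read 'a': {p, q, r, t, u, w} → {p, q, r, s, t, u, w, x}.
Read 'b': {p, q, r, s, t, u, w, x} → {p, q, r, s, t, u, v, w, x}.
Read 'b': {p, q, r, s, t, u, v, w, x} → {p, q, r, s, t, u, v, w, x}.
Read 'b': {p, q, r, s, t, u, v, w, x} → {p, q, r, s, t, u, v, w, x}.
Read 'a': {p, q, r, s, t, u, v, w, x} → {p, q, r, s, t, u, w, x}.
Read 'b': {p, q, r, s, t, u, w, x} → {p, q, r, s, t, u, v, w, x}.
Read 'b': {p, q, r, s, t, u, v, w, x} → {p, q, r, s, t, u, v, w, x}.

{p, q, r, s, t, u, v, w, x}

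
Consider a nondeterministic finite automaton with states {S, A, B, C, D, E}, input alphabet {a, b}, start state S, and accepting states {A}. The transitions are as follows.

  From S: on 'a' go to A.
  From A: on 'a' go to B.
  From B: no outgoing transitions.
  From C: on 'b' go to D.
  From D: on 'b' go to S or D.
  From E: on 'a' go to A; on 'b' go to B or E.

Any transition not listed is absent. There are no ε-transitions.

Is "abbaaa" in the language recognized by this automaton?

Start in {S}.
Read 'a': {S} → {A}.
Read 'b': {A} → ∅.
The set is empty and remains empty for the remaining 4 symbols.
The final set ∅ contains no accepting state.

No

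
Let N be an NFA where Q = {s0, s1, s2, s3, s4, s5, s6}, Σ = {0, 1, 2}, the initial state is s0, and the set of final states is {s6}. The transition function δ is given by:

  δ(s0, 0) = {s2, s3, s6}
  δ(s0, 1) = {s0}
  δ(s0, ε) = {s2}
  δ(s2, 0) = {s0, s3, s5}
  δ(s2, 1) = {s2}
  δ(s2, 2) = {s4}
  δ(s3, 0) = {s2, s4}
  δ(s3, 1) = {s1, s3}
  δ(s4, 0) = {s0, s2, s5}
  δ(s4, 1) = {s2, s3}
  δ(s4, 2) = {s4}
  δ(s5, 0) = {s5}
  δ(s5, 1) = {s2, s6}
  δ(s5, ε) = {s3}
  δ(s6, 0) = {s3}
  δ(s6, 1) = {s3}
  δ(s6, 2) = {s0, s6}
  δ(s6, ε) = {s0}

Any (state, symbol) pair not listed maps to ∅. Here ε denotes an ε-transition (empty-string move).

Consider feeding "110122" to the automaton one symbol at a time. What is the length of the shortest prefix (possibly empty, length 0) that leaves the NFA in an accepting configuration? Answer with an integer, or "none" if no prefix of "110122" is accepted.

Start: ε-closure({s0}) = {s0, s2}.
Read '1': s0→{s0}, s2→{s2}; now {s0, s2}.
Read '1': s0→{s0}, s2→{s2}; now {s0, s2}.
Read '0': s0→{s2, s3, s6}, s2→{s0, s3, s5}; now {s0, s2, s3, s5, s6}.
None of the earlier sets intersect F, but {s0, s2, s3, s5, s6} does.

3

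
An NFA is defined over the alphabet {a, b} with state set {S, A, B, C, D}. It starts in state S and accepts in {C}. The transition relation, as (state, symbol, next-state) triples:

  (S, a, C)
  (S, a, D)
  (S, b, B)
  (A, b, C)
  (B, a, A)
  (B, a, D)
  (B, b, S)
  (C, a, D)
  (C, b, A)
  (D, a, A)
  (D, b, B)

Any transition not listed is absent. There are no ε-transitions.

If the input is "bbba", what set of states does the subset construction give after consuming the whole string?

{A, D}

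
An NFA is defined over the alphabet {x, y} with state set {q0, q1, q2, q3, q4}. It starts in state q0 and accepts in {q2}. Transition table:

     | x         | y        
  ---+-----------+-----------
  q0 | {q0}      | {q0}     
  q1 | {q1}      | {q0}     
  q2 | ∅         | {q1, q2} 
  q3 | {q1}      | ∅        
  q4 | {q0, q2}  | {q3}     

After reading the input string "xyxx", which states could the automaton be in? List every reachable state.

Start in {q0}.
Read 'x': q0→{q0}; now {q0}.
Read 'y': q0→{q0}; now {q0}.
Read 'x': q0→{q0}; now {q0}.
Read 'x': q0→{q0}; now {q0}.

{q0}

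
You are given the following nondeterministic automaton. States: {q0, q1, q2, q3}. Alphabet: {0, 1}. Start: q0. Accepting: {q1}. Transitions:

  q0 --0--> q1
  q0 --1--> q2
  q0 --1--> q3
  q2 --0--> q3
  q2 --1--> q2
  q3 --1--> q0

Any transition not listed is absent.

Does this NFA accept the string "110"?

Yes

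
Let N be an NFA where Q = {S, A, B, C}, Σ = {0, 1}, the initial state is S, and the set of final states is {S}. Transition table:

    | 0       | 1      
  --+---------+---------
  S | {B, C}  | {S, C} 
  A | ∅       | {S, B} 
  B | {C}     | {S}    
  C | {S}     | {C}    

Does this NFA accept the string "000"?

Yes

Start in {S}.
Read '0': S→{B, C}; now {B, C}.
Read '0': B→{C}, C→{S}; now {S, C}.
Read '0': S→{B, C}, C→{S}; now {S, B, C}.
The final set {S, B, C} contains the accepting state S.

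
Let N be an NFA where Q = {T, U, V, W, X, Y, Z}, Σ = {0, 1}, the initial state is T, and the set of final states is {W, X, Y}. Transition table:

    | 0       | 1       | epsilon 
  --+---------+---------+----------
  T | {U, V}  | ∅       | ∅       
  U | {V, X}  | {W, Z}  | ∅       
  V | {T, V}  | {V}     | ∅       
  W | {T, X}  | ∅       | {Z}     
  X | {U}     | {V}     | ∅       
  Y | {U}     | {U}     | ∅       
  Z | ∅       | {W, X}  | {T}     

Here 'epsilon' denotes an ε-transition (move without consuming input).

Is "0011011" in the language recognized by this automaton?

No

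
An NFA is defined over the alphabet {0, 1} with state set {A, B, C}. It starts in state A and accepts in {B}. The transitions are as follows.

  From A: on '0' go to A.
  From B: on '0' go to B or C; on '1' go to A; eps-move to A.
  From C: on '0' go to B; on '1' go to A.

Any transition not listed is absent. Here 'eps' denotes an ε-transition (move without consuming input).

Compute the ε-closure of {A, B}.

{A, B}

Begin with {A, B}.
No ε-moves leave this set, so the closure equals the set itself.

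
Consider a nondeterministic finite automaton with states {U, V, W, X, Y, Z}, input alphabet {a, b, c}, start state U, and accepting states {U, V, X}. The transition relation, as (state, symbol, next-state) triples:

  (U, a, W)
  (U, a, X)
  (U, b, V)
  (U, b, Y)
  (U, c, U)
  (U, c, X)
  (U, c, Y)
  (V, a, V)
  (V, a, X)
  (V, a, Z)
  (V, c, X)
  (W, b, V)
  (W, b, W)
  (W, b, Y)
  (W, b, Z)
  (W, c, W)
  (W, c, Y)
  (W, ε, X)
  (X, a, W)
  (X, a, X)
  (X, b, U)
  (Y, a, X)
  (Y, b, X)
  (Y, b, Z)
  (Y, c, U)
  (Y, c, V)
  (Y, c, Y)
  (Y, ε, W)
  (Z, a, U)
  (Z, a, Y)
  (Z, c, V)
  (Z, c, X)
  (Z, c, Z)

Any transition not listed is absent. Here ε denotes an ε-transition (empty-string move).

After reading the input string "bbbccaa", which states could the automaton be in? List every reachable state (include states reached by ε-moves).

{U, V, W, X, Y, Z}

Start in {U}.
Read 'b': {U} → {V, W, X, Y}.
Read 'b': {V, W, X, Y} → {U, V, W, X, Y, Z}.
Read 'b': {U, V, W, X, Y, Z} → {U, V, W, X, Y, Z}.
Read 'c': {U, V, W, X, Y, Z} → {U, V, W, X, Y, Z}.
Read 'c': {U, V, W, X, Y, Z} → {U, V, W, X, Y, Z}.
Read 'a': {U, V, W, X, Y, Z} → {U, V, W, X, Y, Z}.
Read 'a': {U, V, W, X, Y, Z} → {U, V, W, X, Y, Z}.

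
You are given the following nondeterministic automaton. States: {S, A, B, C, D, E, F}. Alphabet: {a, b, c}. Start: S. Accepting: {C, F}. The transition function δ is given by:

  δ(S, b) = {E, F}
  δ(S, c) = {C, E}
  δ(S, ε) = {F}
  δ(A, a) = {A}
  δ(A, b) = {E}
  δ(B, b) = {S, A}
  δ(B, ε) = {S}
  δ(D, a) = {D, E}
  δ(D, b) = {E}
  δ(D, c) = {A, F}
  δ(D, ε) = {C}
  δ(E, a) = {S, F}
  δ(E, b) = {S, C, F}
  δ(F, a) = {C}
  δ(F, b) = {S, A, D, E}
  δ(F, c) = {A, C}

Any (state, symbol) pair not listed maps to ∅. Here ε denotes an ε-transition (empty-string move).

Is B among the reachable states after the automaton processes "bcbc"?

Start: ε-closure({S}) = {S, F}.
Read 'b': S→{E, F}, F→{S, A, D, E}; union {S, A, D, E, F}; ε-closure = {S, A, C, D, E, F}.
Read 'c': S→{C, E}, A→∅, C→∅, D→{A, F}, E→∅, F→{A, C}; now {A, C, E, F}.
Read 'b': A→{E}, C→∅, E→{S, C, F}, F→{S, A, D, E}; now {S, A, C, D, E, F}.
Read 'c': S→{C, E}, A→∅, C→∅, D→{A, F}, E→∅, F→{A, C}; now {A, C, E, F}.
State B is not in {A, C, E, F}.

No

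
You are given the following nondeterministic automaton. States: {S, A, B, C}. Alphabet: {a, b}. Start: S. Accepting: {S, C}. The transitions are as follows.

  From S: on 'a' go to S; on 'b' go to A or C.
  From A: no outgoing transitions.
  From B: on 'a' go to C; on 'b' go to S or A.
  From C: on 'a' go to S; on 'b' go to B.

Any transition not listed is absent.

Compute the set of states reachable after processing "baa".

{S}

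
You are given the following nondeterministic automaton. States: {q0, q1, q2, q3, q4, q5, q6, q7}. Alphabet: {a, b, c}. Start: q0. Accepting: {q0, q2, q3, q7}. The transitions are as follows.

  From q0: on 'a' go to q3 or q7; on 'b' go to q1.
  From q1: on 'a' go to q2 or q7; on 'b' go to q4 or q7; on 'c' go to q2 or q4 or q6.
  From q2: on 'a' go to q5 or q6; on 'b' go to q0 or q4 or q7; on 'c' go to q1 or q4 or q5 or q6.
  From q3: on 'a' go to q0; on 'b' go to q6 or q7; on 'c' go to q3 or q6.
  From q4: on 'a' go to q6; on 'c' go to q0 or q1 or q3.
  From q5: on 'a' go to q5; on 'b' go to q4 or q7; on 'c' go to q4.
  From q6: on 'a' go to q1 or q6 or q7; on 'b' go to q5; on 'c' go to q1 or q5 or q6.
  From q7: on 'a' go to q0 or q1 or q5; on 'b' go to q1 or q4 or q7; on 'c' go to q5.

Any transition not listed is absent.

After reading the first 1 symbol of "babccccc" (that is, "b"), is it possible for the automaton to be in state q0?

No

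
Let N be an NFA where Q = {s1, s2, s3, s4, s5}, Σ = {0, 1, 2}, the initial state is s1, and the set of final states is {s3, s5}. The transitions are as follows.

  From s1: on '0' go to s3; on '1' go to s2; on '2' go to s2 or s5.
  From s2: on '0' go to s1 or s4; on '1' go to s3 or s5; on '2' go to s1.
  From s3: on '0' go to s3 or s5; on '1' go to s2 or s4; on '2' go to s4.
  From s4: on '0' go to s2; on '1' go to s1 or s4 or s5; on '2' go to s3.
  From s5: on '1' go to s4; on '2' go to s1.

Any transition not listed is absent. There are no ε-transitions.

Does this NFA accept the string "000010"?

No

Start in {s1}.
Read '0': s1→{s3}; now {s3}.
Read '0': s3→{s3, s5}; now {s3, s5}.
Read '0': s3→{s3, s5}, s5→∅; now {s3, s5}.
Read '0': s3→{s3, s5}, s5→∅; now {s3, s5}.
Read '1': s3→{s2, s4}, s5→{s4}; now {s2, s4}.
Read '0': s2→{s1, s4}, s4→{s2}; now {s1, s2, s4}.
The final set {s1, s2, s4} contains no accepting state.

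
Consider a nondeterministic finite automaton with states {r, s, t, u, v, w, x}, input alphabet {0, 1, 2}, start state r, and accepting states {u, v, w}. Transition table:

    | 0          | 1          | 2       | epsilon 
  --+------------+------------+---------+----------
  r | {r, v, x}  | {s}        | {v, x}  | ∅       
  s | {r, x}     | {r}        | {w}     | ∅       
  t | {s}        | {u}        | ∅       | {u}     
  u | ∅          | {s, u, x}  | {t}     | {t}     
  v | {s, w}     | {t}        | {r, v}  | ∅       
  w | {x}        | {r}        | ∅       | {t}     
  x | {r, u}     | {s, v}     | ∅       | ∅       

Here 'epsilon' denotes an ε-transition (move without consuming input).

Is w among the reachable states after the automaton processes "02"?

No

Start in {r}.
Read '0': r→{r, v, x}; now {r, v, x}.
Read '2': r→{v, x}, v→{r, v}, x→∅; now {r, v, x}.
State w is not in {r, v, x}.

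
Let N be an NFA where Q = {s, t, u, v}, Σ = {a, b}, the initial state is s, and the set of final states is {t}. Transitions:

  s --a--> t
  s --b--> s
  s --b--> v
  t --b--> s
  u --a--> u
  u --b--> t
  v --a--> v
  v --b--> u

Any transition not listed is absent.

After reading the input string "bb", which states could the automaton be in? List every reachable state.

{s, u, v}

Start in {s}.
Read 'b': s→{s, v}; now {s, v}.
Read 'b': s→{s, v}, v→{u}; now {s, u, v}.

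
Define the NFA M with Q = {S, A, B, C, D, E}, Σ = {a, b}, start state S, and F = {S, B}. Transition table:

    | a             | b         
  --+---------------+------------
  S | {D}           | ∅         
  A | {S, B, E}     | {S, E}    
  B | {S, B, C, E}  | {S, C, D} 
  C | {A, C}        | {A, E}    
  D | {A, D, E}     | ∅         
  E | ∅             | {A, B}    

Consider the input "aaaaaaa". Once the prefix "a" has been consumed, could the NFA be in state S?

No

Start in {S}.
Read 'a': S→{D}; now {D}.
State S is not in {D}.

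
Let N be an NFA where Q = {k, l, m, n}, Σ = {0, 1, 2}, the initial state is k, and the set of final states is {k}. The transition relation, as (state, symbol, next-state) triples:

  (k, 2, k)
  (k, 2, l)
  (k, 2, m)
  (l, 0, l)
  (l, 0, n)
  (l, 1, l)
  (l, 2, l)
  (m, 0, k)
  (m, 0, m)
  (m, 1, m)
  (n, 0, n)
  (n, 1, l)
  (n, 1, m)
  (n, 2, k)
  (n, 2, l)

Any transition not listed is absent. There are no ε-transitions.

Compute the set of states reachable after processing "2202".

Start in {k}.
Read '2': k→{k, l, m}; now {k, l, m}.
Read '2': k→{k, l, m}, l→{l}, m→∅; now {k, l, m}.
Read '0': k→∅, l→{l, n}, m→{k, m}; now {k, l, m, n}.
Read '2': k→{k, l, m}, l→{l}, m→∅, n→{k, l}; now {k, l, m}.

{k, l, m}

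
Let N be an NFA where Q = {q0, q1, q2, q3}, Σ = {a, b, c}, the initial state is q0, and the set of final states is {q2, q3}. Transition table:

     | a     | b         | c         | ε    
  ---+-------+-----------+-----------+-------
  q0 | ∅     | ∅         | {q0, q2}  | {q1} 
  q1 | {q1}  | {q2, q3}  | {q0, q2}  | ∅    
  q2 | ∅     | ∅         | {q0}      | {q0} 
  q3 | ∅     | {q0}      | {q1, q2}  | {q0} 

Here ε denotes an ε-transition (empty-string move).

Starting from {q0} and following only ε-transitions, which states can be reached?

{q0, q1}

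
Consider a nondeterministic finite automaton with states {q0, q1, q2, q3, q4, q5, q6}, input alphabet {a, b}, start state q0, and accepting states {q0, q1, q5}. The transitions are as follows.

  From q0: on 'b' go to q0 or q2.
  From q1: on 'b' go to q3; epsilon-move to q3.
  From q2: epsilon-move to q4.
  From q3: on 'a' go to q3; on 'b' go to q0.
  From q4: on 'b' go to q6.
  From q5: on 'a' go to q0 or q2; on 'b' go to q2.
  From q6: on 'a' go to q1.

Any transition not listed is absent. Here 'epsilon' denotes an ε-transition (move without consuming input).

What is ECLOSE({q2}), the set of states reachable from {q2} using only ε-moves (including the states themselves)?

{q2, q4}

Begin with {q2}.
ε-move q2 → q4; add q4.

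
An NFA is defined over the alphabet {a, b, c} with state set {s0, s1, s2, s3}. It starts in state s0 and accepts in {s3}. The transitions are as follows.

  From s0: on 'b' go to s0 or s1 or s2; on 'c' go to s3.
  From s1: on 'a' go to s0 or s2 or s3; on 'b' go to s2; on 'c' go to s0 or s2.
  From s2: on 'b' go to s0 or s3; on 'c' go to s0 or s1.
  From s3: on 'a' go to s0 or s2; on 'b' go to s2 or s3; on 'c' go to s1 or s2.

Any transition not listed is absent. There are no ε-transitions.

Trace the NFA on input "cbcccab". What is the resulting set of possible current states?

Start in {s0}.
Read 'c': {s0} → {s3}.
Read 'b': {s3} → {s2, s3}.
Read 'c': {s2, s3} → {s0, s1, s2}.
Read 'c': {s0, s1, s2} → {s0, s1, s2, s3}.
Read 'c': {s0, s1, s2, s3} → {s0, s1, s2, s3}.
Read 'a': {s0, s1, s2, s3} → {s0, s2, s3}.
Read 'b': {s0, s2, s3} → {s0, s1, s2, s3}.

{s0, s1, s2, s3}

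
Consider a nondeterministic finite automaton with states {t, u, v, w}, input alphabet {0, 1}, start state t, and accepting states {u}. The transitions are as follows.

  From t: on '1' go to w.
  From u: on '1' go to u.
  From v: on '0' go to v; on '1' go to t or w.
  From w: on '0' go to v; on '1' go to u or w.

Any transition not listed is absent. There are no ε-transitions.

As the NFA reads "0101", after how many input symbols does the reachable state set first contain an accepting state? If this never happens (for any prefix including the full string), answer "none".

Start in {t}.
Read '0': {t} → ∅.
The set is empty and remains empty for the remaining 3 symbols.
No reachable set along the way intersects F.

none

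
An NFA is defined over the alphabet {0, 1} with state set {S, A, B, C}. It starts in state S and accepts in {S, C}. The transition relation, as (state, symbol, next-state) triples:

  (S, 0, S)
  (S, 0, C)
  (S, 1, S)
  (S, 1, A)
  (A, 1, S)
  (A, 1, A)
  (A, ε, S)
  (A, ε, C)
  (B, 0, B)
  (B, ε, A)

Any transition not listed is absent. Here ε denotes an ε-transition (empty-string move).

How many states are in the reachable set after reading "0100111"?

Start in {S}.
Read '0': S→{S, C}; now {S, C}.
Read '1': S→{S, A}, C→∅; union {S, A}; ε-closure = {S, A, C}.
Read '0': S→{S, C}, A→∅, C→∅; now {S, C}.
Read '0': S→{S, C}, C→∅; now {S, C}.
Read '1': S→{S, A}, C→∅; union {S, A}; ε-closure = {S, A, C}.
Read '1': S→{S, A}, A→{S, A}, C→∅; union {S, A}; ε-closure = {S, A, C}.
Read '1': S→{S, A}, A→{S, A}, C→∅; union {S, A}; ε-closure = {S, A, C}.
That set has 3 states.

3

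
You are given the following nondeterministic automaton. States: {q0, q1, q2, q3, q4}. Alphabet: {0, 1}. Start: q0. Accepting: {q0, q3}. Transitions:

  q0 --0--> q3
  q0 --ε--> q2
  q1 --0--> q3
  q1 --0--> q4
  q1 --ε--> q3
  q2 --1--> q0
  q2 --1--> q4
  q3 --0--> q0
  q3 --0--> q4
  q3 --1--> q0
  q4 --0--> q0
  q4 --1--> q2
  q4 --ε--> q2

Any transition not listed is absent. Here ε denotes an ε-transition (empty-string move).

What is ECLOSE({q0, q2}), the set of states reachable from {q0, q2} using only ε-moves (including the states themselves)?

Begin with {q0, q2}.
No ε-moves leave this set, so the closure equals the set itself.

{q0, q2}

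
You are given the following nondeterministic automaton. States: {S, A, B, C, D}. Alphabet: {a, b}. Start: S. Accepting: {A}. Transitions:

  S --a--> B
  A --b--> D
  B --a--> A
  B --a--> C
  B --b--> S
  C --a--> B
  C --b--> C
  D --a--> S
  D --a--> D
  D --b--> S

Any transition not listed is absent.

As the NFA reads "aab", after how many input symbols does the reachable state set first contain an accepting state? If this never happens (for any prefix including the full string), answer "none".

2

Start in {S}.
Read 'a': S→{B}; now {B}.
Read 'a': B→{A, C}; now {A, C}.
None of the earlier sets intersect F, but {A, C} does.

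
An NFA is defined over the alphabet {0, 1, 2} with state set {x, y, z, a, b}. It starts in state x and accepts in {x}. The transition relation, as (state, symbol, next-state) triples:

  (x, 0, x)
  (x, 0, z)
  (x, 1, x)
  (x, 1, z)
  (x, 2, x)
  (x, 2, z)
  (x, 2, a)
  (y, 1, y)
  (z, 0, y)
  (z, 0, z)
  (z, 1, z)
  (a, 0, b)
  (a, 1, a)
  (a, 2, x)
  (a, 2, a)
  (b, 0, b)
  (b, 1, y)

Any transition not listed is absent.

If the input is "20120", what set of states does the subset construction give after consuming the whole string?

{x, y, z, b}

Start in {x}.
Read '2': x→{x, z, a}; now {x, z, a}.
Read '0': x→{x, z}, z→{y, z}, a→{b}; now {x, y, z, b}.
Read '1': x→{x, z}, y→{y}, z→{z}, b→{y}; now {x, y, z}.
Read '2': x→{x, z, a}, y→∅, z→∅; now {x, z, a}.
Read '0': x→{x, z}, z→{y, z}, a→{b}; now {x, y, z, b}.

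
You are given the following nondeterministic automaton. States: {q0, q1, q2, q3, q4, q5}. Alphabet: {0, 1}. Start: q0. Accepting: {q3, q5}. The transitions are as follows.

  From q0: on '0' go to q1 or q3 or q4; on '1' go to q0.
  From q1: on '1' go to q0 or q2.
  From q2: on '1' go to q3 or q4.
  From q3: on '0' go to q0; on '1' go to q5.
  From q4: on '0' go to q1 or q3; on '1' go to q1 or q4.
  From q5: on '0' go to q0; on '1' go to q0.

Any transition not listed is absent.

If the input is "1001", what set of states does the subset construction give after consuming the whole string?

Start in {q0}.
Read '1': {q0} → {q0}.
Read '0': {q0} → {q1, q3, q4}.
Read '0': {q1, q3, q4} → {q0, q1, q3}.
Read '1': {q0, q1, q3} → {q0, q2, q5}.

{q0, q2, q5}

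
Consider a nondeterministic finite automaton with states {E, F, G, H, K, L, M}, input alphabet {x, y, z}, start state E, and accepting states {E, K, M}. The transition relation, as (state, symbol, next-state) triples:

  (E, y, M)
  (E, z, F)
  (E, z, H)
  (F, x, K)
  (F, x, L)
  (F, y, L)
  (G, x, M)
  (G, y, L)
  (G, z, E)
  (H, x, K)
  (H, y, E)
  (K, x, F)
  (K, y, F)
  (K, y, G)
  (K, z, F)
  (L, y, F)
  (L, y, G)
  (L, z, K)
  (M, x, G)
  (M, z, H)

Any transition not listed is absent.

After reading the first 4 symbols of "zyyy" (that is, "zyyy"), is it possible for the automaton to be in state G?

No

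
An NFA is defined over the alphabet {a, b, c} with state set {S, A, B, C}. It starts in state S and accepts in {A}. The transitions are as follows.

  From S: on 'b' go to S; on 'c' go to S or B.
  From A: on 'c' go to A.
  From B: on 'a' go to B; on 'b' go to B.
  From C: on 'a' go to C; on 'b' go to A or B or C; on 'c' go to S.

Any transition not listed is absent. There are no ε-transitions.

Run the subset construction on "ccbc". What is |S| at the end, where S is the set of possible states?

Start in {S}.
Read 'c': {S} → {S, B}.
Read 'c': {S, B} → {S, B}.
Read 'b': {S, B} → {S, B}.
Read 'c': {S, B} → {S, B}.
That set has 2 states.

2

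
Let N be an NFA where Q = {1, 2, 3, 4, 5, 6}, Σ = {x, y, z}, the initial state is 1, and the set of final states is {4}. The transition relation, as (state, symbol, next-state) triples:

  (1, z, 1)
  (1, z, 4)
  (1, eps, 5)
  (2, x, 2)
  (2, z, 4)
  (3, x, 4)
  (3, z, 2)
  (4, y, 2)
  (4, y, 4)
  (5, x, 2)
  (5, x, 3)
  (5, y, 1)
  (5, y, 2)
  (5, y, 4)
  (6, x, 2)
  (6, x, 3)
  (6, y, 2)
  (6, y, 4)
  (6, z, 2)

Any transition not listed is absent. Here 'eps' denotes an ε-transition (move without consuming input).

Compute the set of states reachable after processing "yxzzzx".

∅

Start: ε-closure({1}) = {1, 5}.
Read 'y': 1→∅, 5→{1, 2, 4}; union {1, 2, 4}; ε-closure = {1, 2, 4, 5}.
Read 'x': 1→∅, 2→{2}, 4→∅, 5→{2, 3}; now {2, 3}.
Read 'z': 2→{4}, 3→{2}; now {2, 4}.
Read 'z': 2→{4}, 4→∅; now {4}.
Read 'z': 4→∅; now ∅.
The set is empty and remains empty for the remaining 1 symbol.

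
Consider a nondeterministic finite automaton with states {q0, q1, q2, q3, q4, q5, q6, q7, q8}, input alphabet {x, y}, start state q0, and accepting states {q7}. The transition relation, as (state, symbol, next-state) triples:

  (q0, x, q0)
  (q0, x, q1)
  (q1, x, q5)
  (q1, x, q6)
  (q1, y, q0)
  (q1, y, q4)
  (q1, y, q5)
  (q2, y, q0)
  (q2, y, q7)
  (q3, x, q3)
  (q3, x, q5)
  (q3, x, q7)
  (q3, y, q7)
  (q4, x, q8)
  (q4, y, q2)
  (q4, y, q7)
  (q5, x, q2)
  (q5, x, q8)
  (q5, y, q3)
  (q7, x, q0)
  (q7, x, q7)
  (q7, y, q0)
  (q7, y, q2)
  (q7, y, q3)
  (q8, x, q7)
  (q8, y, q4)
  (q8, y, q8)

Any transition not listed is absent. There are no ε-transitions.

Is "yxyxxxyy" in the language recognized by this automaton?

Start in {q0}.
Read 'y': q0→∅; now ∅.
The set is empty and remains empty for the remaining 7 symbols.
The final set ∅ contains no accepting state.

No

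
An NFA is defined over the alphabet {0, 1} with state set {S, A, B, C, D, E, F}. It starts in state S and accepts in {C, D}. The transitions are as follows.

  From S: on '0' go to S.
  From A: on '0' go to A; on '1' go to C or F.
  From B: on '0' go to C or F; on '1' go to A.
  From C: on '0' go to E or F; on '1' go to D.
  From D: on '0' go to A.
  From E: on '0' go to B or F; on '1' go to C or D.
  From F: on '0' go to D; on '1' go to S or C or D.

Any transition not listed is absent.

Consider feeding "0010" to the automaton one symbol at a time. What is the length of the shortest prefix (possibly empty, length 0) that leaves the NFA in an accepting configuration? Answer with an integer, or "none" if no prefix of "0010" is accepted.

Start in {S}.
Read '0': {S} → {S}.
Read '0': {S} → {S}.
Read '1': {S} → ∅.
The set is empty and remains empty for the remaining 1 symbol.
No reachable set along the way intersects F.

none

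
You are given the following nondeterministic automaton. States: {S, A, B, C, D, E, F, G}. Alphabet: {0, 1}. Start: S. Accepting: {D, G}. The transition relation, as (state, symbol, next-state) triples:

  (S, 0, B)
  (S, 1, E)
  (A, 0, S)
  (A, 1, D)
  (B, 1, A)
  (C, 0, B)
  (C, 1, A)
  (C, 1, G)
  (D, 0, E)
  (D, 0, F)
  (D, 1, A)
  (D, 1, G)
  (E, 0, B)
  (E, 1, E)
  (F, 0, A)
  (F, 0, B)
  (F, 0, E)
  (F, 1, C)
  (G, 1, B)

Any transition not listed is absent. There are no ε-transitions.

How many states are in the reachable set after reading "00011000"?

Start in {S}.
Read '0': {S} → {B}.
Read '0': {B} → ∅.
The set is empty and remains empty for the remaining 6 symbols.
That set has 0 states.

0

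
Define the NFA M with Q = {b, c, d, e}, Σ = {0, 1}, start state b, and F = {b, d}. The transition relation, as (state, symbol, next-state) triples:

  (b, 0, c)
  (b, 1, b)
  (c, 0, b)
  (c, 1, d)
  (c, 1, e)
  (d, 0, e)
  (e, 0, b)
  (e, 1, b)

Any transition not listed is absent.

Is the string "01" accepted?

Start in {b}.
Read '0': b→{c}; now {c}.
Read '1': c→{d, e}; now {d, e}.
The final set {d, e} contains the accepting state d.

Yes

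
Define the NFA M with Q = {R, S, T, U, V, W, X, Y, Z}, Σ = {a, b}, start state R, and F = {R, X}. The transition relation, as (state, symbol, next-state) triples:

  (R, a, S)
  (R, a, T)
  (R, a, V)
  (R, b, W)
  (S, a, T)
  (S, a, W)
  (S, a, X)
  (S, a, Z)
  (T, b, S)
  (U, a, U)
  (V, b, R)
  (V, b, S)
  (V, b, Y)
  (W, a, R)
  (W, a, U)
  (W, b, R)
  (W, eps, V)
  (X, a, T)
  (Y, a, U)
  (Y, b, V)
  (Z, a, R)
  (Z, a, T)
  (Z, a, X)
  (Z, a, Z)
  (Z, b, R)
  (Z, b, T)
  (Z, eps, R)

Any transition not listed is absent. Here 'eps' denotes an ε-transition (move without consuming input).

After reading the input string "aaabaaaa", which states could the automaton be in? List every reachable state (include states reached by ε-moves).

{R, S, T, U, V, W, X, Z}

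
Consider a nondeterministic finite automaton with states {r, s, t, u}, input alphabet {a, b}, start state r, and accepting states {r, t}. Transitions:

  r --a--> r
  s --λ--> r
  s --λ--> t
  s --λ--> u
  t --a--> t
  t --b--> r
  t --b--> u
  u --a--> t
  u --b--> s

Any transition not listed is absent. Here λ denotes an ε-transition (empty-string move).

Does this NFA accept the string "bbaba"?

No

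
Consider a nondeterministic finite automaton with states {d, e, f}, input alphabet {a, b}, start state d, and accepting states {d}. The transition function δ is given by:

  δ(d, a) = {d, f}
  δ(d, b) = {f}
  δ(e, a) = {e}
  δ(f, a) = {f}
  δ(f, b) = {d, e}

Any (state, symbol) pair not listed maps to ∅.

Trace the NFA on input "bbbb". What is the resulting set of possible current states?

{d, e}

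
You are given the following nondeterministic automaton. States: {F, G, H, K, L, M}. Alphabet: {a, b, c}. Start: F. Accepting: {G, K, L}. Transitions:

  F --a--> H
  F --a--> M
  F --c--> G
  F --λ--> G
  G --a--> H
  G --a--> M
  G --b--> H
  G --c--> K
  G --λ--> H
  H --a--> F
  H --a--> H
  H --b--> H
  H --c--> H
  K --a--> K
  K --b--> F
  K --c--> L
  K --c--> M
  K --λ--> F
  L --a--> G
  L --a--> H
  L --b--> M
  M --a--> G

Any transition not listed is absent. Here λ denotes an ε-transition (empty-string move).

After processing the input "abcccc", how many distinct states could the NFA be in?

1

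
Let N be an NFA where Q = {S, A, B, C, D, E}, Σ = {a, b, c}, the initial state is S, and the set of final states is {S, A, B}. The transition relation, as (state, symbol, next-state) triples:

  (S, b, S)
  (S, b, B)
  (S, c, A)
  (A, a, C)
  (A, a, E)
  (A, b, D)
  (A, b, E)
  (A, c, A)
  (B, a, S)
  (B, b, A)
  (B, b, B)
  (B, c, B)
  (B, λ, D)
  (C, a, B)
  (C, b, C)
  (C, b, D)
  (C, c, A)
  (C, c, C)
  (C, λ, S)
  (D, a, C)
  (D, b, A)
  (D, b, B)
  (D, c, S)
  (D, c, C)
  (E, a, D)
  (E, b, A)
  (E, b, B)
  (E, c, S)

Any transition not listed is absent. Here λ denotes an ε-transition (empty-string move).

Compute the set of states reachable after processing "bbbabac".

Start in {S}.
Read 'b': S→{S, B}; union {S, B}; ε-closure = {S, B, D}.
Read 'b': S→{S, B}, B→{A, B}, D→{A, B}; union {S, A, B}; ε-closure = {S, A, B, D}.
Read 'b': S→{S, B}, A→{D, E}, B→{A, B}, D→{A, B}; now {S, A, B, D, E}.
Read 'a': S→∅, A→{C, E}, B→{S}, D→{C}, E→{D}; now {S, C, D, E}.
Read 'b': S→{S, B}, C→{C, D}, D→{A, B}, E→{A, B}; now {S, A, B, C, D}.
Read 'a': S→∅, A→{C, E}, B→{S}, C→{B}, D→{C}; union {S, B, C, E}; ε-closure = {S, B, C, D, E}.
Read 'c': S→{A}, B→{B}, C→{A, C}, D→{S, C}, E→{S}; union {S, A, B, C}; ε-closure = {S, A, B, C, D}.

{S, A, B, C, D}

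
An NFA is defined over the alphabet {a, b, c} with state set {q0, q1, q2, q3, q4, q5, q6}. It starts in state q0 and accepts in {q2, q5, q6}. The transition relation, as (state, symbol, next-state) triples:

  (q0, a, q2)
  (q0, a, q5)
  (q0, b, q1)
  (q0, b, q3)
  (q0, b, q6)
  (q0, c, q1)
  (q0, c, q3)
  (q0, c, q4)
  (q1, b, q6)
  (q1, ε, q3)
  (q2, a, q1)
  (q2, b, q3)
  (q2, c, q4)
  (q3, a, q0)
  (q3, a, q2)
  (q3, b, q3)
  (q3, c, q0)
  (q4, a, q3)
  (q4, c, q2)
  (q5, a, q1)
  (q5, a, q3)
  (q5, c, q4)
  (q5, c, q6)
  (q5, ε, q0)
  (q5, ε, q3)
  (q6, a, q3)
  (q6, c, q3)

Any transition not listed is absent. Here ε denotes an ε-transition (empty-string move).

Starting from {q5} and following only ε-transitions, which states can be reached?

{q0, q3, q5}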